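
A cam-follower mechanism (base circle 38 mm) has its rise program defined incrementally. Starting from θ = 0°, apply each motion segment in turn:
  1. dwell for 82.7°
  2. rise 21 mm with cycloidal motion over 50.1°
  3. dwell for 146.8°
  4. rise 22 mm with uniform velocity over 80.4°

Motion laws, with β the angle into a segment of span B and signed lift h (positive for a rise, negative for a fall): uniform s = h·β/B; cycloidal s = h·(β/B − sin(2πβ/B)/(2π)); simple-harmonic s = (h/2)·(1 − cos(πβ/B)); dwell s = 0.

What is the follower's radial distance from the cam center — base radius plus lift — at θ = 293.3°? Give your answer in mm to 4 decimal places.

seg 1 [0°–82.7°] dwell: s stays 0.0000
seg 2 [82.7°–132.8°] cycloidal, h=21: full span → s += 21 → s = 21.0000
seg 3 [132.8°–279.6°] dwell: s stays 21.0000
seg 4 [279.6°–360°] uniform, h=22: θ=293.3° here. β=13.7, B=80.4. 22·13.7/80.4 = 3.7488 → s = 24.7488
radial distance = base radius + s = 38 + 24.7488 = 62.7488

62.7488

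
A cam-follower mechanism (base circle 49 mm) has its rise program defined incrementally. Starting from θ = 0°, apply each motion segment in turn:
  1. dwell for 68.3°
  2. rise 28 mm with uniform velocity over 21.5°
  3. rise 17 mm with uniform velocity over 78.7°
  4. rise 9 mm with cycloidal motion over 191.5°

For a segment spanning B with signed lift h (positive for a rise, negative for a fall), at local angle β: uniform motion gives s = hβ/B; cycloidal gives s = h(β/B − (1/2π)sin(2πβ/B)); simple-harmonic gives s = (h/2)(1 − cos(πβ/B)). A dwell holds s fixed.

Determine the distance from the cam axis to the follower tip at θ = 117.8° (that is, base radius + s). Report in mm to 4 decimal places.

seg 1 [0°–68.3°] dwell: s stays 0.0000
seg 2 [68.3°–89.8°] uniform, h=28: full span → s += 28 → s = 28.0000
seg 3 [89.8°–168.5°] uniform, h=17: θ=117.8° here. β=28, B=78.7. 17·28/78.7 = 6.0483 → s = 34.0483
radial distance = base radius + s = 49 + 34.0483 = 83.0483

83.0483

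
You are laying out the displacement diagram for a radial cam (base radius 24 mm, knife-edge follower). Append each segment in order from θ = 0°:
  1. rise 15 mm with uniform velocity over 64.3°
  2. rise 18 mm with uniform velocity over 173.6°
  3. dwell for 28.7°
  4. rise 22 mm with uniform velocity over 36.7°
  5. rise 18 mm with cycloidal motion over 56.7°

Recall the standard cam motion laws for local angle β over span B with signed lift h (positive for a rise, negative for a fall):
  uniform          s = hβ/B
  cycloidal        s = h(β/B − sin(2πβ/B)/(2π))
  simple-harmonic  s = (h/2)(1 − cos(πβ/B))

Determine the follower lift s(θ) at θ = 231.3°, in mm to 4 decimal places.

seg 1 [0°–64.3°] uniform, h=15: full span → s += 15 → s = 15.0000
seg 2 [64.3°–237.9°] uniform, h=18: θ=231.3° here. β=167, B=173.6. 18·167/173.6 = 17.3157 → s = 32.3157

32.3157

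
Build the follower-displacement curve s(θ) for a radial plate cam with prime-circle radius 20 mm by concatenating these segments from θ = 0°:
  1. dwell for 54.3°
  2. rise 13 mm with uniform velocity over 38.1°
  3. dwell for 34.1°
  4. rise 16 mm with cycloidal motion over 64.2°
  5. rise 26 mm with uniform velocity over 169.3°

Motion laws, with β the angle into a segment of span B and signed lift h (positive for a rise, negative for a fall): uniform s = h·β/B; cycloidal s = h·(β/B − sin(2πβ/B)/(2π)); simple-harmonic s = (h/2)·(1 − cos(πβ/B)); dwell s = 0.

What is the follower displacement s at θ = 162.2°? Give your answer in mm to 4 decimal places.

seg 1 [0°–54.3°] dwell: s stays 0.0000
seg 2 [54.3°–92.4°] uniform, h=13: full span → s += 13 → s = 13.0000
seg 3 [92.4°–126.5°] dwell: s stays 13.0000
seg 4 [126.5°–190.7°] cycloidal, h=16: θ=162.2° here. β=35.7, B=64.2. 16·(0.5561 − sin(2π·0.5561)/(2π)) = 9.7759 → s = 22.7759

22.7759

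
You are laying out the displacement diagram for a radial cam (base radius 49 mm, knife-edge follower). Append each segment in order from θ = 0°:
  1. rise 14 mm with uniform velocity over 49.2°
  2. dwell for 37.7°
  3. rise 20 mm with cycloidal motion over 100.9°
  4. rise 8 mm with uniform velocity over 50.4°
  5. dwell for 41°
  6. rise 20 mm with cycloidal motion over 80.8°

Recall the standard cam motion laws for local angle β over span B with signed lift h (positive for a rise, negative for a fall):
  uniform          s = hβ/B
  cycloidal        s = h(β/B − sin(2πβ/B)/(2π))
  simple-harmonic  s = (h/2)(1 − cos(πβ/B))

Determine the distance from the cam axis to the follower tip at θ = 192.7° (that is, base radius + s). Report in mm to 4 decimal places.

seg 1 [0°–49.2°] uniform, h=14: full span → s += 14 → s = 14.0000
seg 2 [49.2°–86.9°] dwell: s stays 14.0000
seg 3 [86.9°–187.8°] cycloidal, h=20: full span → s += 20 → s = 34.0000
seg 4 [187.8°–238.2°] uniform, h=8: θ=192.7° here. β=4.9, B=50.4. 8·4.9/50.4 = 0.7778 → s = 34.7778
radial distance = base radius + s = 49 + 34.7778 = 83.7778

83.7778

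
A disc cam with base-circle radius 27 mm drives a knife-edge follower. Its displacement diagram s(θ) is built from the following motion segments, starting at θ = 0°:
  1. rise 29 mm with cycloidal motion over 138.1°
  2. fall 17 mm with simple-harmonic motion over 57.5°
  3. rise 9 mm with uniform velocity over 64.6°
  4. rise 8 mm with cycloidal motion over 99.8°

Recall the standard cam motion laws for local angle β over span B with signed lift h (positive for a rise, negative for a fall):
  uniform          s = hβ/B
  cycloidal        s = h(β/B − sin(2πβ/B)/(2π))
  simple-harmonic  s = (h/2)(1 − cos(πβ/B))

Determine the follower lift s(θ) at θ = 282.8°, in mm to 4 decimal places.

seg 1 [0°–138.1°] cycloidal, h=29: full span → s += 29 → s = 29.0000
seg 2 [138.1°–195.6°] simple-harmonic, h=-17: full span → s += -17 → s = 12.0000
seg 3 [195.6°–260.2°] uniform, h=9: full span → s += 9 → s = 21.0000
seg 4 [260.2°–360°] cycloidal, h=8: θ=282.8° here. β=22.6, B=99.8. 8·(0.2265 − sin(2π·0.2265)/(2π)) = 0.5523 → s = 21.5523

21.5523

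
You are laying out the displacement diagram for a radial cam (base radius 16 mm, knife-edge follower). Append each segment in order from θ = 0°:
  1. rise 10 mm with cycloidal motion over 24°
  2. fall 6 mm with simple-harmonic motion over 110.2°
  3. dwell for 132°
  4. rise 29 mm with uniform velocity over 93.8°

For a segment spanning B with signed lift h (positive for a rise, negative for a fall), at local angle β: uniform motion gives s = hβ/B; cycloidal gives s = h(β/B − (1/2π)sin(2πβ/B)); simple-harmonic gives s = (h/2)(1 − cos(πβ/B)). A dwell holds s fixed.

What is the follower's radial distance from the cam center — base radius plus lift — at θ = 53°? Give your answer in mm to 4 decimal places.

seg 1 [0°–24°] cycloidal, h=10: full span → s += 10 → s = 10.0000
seg 2 [24°–134.2°] simple-harmonic, h=-6: θ=53° here. β=29, B=110.2. -6/2·(1 − cos(π·0.2632)) = -0.9682 → s = 9.0318
radial distance = base radius + s = 16 + 9.0318 = 25.0318

25.0318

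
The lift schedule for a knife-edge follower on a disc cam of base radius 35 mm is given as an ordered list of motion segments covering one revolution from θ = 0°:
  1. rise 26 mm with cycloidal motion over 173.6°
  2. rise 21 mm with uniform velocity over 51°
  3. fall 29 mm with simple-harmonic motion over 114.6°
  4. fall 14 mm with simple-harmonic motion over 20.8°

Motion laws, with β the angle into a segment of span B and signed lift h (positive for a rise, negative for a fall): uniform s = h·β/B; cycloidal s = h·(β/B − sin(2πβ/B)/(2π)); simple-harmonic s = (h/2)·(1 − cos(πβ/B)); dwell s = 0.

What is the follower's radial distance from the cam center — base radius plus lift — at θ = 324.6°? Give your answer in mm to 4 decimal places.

seg 1 [0°–173.6°] cycloidal, h=26: full span → s += 26 → s = 26.0000
seg 2 [173.6°–224.6°] uniform, h=21: full span → s += 21 → s = 47.0000
seg 3 [224.6°–339.2°] simple-harmonic, h=-29: θ=324.6° here. β=100, B=114.6. -29/2·(1 − cos(π·0.8726)) = -27.8540 → s = 19.1460
radial distance = base radius + s = 35 + 19.1460 = 54.1460

54.1460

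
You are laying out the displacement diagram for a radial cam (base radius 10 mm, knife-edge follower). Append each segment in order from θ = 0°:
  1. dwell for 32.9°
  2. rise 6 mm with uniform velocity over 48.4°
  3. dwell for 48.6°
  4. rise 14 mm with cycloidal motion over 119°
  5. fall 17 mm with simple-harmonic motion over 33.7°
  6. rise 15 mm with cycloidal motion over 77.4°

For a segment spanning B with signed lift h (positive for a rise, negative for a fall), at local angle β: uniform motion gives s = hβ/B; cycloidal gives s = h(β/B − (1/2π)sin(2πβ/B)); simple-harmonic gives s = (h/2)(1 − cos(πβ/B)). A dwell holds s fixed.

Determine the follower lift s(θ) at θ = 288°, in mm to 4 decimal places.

seg 1 [0°–32.9°] dwell: s stays 0.0000
seg 2 [32.9°–81.3°] uniform, h=6: full span → s += 6 → s = 6.0000
seg 3 [81.3°–129.9°] dwell: s stays 6.0000
seg 4 [129.9°–248.9°] cycloidal, h=14: full span → s += 14 → s = 20.0000
seg 5 [248.9°–282.6°] simple-harmonic, h=-17: full span → s += -17 → s = 3.0000
seg 6 [282.6°–360°] cycloidal, h=15: θ=288° here. β=5.4, B=77.4. 15·(0.0698 − sin(2π·0.0698)/(2π)) = 0.0332 → s = 3.0332

3.0332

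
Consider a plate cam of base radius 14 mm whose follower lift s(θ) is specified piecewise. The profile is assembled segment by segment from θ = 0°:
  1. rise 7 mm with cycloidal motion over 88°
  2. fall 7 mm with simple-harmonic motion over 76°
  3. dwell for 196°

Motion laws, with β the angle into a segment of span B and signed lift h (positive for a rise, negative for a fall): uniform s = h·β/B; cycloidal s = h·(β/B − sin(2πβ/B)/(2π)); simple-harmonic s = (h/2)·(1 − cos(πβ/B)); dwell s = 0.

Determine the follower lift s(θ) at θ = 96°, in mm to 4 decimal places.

seg 1 [0°–88°] cycloidal, h=7: full span → s += 7 → s = 7.0000
seg 2 [88°–164°] simple-harmonic, h=-7: θ=96° here. β=8, B=76. -7/2·(1 − cos(π·0.1053)) = -0.1896 → s = 6.8104

6.8104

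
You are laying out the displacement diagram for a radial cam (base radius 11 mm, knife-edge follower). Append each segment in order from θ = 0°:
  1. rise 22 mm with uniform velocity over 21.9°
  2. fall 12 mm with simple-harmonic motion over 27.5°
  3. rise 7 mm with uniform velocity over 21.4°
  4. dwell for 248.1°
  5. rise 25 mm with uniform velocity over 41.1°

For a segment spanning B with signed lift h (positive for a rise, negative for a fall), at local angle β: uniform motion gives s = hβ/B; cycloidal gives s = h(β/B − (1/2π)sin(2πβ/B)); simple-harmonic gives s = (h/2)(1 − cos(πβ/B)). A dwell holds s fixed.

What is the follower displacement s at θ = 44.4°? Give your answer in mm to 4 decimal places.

seg 1 [0°–21.9°] uniform, h=22: full span → s += 22 → s = 22.0000
seg 2 [21.9°–49.4°] simple-harmonic, h=-12: θ=44.4° here. β=22.5, B=27.5. -12/2·(1 − cos(π·0.8182)) = -11.0475 → s = 10.9525

10.9525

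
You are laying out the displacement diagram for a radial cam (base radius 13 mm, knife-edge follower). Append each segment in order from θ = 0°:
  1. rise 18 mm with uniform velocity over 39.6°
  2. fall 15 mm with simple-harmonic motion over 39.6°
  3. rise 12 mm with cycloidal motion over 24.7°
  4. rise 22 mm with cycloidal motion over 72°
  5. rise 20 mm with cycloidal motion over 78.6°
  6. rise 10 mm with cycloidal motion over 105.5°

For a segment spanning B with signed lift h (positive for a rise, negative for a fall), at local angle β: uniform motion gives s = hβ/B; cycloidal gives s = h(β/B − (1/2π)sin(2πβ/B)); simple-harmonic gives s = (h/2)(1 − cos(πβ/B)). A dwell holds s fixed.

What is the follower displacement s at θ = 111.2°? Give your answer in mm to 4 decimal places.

seg 1 [0°–39.6°] uniform, h=18: full span → s += 18 → s = 18.0000
seg 2 [39.6°–79.2°] simple-harmonic, h=-15: full span → s += -15 → s = 3.0000
seg 3 [79.2°–103.9°] cycloidal, h=12: full span → s += 12 → s = 15.0000
seg 4 [103.9°–175.9°] cycloidal, h=22: θ=111.2° here. β=7.3, B=72. 22·(0.1014 − sin(2π·0.1014)/(2π)) = 0.1478 → s = 15.1478

15.1478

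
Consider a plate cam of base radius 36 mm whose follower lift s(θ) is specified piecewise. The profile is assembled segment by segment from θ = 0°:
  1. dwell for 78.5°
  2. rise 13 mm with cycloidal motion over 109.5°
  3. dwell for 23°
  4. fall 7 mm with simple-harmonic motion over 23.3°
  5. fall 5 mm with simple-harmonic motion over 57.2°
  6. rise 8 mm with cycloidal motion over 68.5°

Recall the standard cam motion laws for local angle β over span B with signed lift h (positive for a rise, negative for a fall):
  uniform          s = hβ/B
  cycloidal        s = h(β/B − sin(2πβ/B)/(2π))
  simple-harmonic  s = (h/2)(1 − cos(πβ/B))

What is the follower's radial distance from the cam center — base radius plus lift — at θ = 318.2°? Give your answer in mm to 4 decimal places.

seg 1 [0°–78.5°] dwell: s stays 0.0000
seg 2 [78.5°–188°] cycloidal, h=13: full span → s += 13 → s = 13.0000
seg 3 [188°–211°] dwell: s stays 13.0000
seg 4 [211°–234.3°] simple-harmonic, h=-7: full span → s += -7 → s = 6.0000
seg 5 [234.3°–291.5°] simple-harmonic, h=-5: full span → s += -5 → s = 1.0000
seg 6 [291.5°–360°] cycloidal, h=8: θ=318.2° here. β=26.7, B=68.5. 8·(0.3898 − sin(2π·0.3898)/(2π)) = 2.3053 → s = 3.3053
radial distance = base radius + s = 36 + 3.3053 = 39.3053

39.3053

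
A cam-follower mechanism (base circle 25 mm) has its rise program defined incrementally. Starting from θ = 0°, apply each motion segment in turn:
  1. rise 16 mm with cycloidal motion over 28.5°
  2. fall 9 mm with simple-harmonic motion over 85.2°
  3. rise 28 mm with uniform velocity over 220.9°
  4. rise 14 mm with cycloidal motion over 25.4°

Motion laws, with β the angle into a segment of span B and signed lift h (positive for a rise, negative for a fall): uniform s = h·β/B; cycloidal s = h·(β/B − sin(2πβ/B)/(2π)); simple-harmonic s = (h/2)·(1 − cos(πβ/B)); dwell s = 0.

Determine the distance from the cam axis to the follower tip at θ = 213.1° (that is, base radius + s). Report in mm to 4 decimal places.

seg 1 [0°–28.5°] cycloidal, h=16: full span → s += 16 → s = 16.0000
seg 2 [28.5°–113.7°] simple-harmonic, h=-9: full span → s += -9 → s = 7.0000
seg 3 [113.7°–334.6°] uniform, h=28: θ=213.1° here. β=99.4, B=220.9. 28·99.4/220.9 = 12.5994 → s = 19.5994
radial distance = base radius + s = 25 + 19.5994 = 44.5994

44.5994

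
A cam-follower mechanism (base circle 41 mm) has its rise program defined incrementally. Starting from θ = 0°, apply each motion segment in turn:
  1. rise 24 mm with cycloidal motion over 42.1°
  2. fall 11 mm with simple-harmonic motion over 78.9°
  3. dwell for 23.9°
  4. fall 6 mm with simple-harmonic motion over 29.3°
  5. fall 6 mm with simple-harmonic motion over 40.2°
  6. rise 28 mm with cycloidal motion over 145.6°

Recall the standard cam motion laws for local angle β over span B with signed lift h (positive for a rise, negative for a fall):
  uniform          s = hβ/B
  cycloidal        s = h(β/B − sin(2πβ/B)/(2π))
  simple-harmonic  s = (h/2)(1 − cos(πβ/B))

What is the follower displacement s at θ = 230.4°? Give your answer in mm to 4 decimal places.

seg 1 [0°–42.1°] cycloidal, h=24: full span → s += 24 → s = 24.0000
seg 2 [42.1°–121°] simple-harmonic, h=-11: full span → s += -11 → s = 13.0000
seg 3 [121°–144.9°] dwell: s stays 13.0000
seg 4 [144.9°–174.2°] simple-harmonic, h=-6: full span → s += -6 → s = 7.0000
seg 5 [174.2°–214.4°] simple-harmonic, h=-6: full span → s += -6 → s = 1.0000
seg 6 [214.4°–360°] cycloidal, h=28: θ=230.4° here. β=16, B=145.6. 28·(0.1099 − sin(2π·0.1099)/(2π)) = 0.2387 → s = 1.2387

1.2387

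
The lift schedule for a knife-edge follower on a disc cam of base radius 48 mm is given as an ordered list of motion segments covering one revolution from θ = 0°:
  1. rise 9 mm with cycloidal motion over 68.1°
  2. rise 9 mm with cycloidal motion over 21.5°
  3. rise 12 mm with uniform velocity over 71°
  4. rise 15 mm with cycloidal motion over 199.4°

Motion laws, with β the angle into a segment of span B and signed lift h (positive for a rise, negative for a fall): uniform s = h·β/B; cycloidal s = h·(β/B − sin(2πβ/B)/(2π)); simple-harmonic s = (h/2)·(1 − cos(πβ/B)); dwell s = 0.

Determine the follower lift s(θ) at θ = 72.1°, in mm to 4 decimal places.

seg 1 [0°–68.1°] cycloidal, h=9: full span → s += 9 → s = 9.0000
seg 2 [68.1°–89.6°] cycloidal, h=9: θ=72.1° here. β=4, B=21.5. 9·(0.1860 − sin(2π·0.1860)/(2π)) = 0.3561 → s = 9.3561

9.3561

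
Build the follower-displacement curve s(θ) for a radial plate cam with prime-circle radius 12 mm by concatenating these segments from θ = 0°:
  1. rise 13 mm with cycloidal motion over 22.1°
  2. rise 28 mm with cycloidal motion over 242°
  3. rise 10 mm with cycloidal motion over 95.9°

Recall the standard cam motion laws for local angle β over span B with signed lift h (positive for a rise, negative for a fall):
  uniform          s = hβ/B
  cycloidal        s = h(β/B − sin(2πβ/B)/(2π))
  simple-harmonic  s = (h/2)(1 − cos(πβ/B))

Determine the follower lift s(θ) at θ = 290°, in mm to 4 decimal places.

seg 1 [0°–22.1°] cycloidal, h=13: full span → s += 13 → s = 13.0000
seg 2 [22.1°–264.1°] cycloidal, h=28: full span → s += 28 → s = 41.0000
seg 3 [264.1°–360°] cycloidal, h=10: θ=290° here. β=25.9, B=95.9. 10·(0.2701 − sin(2π·0.2701)/(2π)) = 1.1218 → s = 42.1218

42.1218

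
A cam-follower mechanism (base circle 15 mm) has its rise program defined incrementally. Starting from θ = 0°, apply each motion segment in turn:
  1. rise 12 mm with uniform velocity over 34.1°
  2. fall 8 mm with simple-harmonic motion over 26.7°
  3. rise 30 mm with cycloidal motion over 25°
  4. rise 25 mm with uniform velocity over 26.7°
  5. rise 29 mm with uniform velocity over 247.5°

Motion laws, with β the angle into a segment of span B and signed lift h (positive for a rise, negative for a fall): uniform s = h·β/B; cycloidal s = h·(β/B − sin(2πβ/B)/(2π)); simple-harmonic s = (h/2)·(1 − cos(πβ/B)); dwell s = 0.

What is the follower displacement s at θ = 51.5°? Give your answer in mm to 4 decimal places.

seg 1 [0°–34.1°] uniform, h=12: full span → s += 12 → s = 12.0000
seg 2 [34.1°–60.8°] simple-harmonic, h=-8: θ=51.5° here. β=17.4, B=26.7. -8/2·(1 − cos(π·0.6517)) = -5.8348 → s = 6.1652

6.1652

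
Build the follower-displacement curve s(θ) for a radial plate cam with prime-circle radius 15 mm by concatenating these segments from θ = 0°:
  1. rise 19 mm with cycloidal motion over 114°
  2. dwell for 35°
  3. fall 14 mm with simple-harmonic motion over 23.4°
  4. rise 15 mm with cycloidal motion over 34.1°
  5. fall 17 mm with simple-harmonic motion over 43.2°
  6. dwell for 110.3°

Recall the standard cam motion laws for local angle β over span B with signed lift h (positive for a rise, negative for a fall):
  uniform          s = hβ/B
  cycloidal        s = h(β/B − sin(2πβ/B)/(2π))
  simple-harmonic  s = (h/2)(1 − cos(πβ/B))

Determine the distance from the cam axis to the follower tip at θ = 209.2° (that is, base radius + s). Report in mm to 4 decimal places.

seg 1 [0°–114°] cycloidal, h=19: full span → s += 19 → s = 19.0000
seg 2 [114°–149°] dwell: s stays 19.0000
seg 3 [149°–172.4°] simple-harmonic, h=-14: full span → s += -14 → s = 5.0000
seg 4 [172.4°–206.5°] cycloidal, h=15: full span → s += 15 → s = 20.0000
seg 5 [206.5°–249.7°] simple-harmonic, h=-17: θ=209.2° here. β=2.7, B=43.2. -17/2·(1 − cos(π·0.0625)) = -0.1633 → s = 19.8367
radial distance = base radius + s = 15 + 19.8367 = 34.8367

34.8367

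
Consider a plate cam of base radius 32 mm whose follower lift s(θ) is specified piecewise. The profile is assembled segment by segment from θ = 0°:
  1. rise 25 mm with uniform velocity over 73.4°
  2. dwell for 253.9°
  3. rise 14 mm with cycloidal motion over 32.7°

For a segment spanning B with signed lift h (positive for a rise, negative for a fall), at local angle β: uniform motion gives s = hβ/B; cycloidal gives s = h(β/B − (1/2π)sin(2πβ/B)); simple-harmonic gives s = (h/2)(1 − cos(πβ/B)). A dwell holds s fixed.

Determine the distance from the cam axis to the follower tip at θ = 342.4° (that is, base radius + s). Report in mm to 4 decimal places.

seg 1 [0°–73.4°] uniform, h=25: full span → s += 25 → s = 25.0000
seg 2 [73.4°–327.3°] dwell: s stays 25.0000
seg 3 [327.3°–360°] cycloidal, h=14: θ=342.4° here. β=15.1, B=32.7. 14·(0.4618 − sin(2π·0.4618)/(2π)) = 5.9348 → s = 30.9348
radial distance = base radius + s = 32 + 30.9348 = 62.9348

62.9348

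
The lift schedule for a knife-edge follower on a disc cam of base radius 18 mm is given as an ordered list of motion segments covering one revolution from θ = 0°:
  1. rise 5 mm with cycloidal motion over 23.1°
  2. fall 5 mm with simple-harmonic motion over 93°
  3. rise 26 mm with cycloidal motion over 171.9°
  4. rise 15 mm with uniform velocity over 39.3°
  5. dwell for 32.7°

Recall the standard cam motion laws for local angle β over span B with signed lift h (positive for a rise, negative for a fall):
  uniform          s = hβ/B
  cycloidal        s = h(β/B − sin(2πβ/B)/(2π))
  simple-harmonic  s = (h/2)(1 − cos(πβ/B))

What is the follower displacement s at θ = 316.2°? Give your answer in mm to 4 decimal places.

seg 1 [0°–23.1°] cycloidal, h=5: full span → s += 5 → s = 5.0000
seg 2 [23.1°–116.1°] simple-harmonic, h=-5: full span → s += -5 → s = 0.0000
seg 3 [116.1°–288°] cycloidal, h=26: full span → s += 26 → s = 26.0000
seg 4 [288°–327.3°] uniform, h=15: θ=316.2° here. β=28.2, B=39.3. 15·28.2/39.3 = 10.7634 → s = 36.7634

36.7634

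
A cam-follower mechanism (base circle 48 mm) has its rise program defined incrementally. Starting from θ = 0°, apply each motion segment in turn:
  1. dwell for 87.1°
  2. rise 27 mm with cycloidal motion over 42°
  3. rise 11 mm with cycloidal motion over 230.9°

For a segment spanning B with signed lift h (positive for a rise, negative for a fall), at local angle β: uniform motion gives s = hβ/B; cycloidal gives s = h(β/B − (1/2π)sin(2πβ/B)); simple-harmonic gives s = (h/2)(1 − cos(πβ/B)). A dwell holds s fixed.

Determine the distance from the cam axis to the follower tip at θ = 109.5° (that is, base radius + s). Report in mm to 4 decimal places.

seg 1 [0°–87.1°] dwell: s stays 0.0000
seg 2 [87.1°–129.1°] cycloidal, h=27: θ=109.5° here. β=22.4, B=42. 27·(0.5333 − sin(2π·0.5333)/(2π)) = 15.2934 → s = 15.2934
radial distance = base radius + s = 48 + 15.2934 = 63.2934

63.2934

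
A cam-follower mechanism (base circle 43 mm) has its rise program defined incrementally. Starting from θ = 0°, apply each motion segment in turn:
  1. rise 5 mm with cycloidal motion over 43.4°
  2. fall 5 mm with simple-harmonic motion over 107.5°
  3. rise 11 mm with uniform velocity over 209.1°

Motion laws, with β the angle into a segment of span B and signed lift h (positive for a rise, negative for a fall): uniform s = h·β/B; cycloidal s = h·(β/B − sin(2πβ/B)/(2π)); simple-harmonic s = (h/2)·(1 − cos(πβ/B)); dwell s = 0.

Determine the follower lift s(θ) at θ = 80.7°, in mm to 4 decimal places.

seg 1 [0°–43.4°] cycloidal, h=5: full span → s += 5 → s = 5.0000
seg 2 [43.4°–150.9°] simple-harmonic, h=-5: θ=80.7° here. β=37.3, B=107.5. -5/2·(1 − cos(π·0.3470)) = -1.3439 → s = 3.6561

3.6561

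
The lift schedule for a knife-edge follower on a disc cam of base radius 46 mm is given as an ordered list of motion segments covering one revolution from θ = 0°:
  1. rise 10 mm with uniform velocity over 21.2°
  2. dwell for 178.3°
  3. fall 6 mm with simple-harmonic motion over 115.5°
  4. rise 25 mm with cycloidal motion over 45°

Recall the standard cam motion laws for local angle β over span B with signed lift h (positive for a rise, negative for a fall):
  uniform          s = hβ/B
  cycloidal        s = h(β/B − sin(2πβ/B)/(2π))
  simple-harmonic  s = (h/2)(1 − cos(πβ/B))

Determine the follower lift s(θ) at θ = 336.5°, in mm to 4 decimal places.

seg 1 [0°–21.2°] uniform, h=10: full span → s += 10 → s = 10.0000
seg 2 [21.2°–199.5°] dwell: s stays 10.0000
seg 3 [199.5°–315°] simple-harmonic, h=-6: full span → s += -6 → s = 4.0000
seg 4 [315°–360°] cycloidal, h=25: θ=336.5° here. β=21.5, B=45. 25·(0.4778 − sin(2π·0.4778)/(2π)) = 11.3907 → s = 15.3907

15.3907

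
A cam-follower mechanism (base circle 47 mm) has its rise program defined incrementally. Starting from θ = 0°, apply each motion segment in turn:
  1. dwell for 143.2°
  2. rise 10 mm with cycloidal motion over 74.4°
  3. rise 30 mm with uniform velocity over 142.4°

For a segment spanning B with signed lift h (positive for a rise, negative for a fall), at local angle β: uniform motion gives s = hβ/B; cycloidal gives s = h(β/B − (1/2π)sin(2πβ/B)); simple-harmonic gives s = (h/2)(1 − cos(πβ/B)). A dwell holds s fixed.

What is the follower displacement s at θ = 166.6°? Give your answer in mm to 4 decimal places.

seg 1 [0°–143.2°] dwell: s stays 0.0000
seg 2 [143.2°–217.6°] cycloidal, h=10: θ=166.6° here. β=23.4, B=74.4. 10·(0.3145 − sin(2π·0.3145)/(2π)) = 1.6826 → s = 1.6826

1.6826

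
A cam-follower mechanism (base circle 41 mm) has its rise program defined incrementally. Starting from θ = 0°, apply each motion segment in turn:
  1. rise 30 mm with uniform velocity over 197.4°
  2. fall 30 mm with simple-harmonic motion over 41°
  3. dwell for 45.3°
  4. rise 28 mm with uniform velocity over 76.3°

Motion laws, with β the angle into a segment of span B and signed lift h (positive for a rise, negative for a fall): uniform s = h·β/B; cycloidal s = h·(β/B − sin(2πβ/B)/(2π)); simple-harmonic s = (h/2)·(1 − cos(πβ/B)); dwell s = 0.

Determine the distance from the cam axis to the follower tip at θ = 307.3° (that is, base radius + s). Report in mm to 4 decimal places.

seg 1 [0°–197.4°] uniform, h=30: full span → s += 30 → s = 30.0000
seg 2 [197.4°–238.4°] simple-harmonic, h=-30: full span → s += -30 → s = 0.0000
seg 3 [238.4°–283.7°] dwell: s stays 0.0000
seg 4 [283.7°–360°] uniform, h=28: θ=307.3° here. β=23.6, B=76.3. 28·23.6/76.3 = 8.6606 → s = 8.6606
radial distance = base radius + s = 41 + 8.6606 = 49.6606

49.6606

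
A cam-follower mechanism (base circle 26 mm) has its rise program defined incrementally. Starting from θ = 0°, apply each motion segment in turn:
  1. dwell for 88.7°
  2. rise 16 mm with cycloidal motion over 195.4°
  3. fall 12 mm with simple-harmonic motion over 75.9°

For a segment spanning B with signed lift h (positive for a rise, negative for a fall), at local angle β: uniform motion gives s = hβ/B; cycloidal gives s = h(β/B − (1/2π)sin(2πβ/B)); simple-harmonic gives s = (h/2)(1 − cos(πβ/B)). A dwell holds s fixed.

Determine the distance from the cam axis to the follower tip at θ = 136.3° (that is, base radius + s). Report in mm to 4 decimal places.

seg 1 [0°–88.7°] dwell: s stays 0.0000
seg 2 [88.7°–284.1°] cycloidal, h=16: θ=136.3° here. β=47.6, B=195.4. 16·(0.2436 − sin(2π·0.2436)/(2π)) = 1.3532 → s = 1.3532
radial distance = base radius + s = 26 + 1.3532 = 27.3532

27.3532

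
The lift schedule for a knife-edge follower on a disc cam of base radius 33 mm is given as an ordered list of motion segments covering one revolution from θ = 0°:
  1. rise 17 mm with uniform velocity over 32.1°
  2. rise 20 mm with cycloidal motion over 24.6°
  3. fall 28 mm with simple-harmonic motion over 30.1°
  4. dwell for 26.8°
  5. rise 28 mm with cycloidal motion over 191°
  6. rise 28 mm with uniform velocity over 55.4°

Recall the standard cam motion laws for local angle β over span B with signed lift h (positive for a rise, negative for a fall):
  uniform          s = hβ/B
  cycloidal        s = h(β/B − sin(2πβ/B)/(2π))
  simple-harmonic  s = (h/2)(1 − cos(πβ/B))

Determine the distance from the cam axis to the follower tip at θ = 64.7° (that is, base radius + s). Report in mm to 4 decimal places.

seg 1 [0°–32.1°] uniform, h=17: full span → s += 17 → s = 17.0000
seg 2 [32.1°–56.7°] cycloidal, h=20: full span → s += 20 → s = 37.0000
seg 3 [56.7°–86.8°] simple-harmonic, h=-28: θ=64.7° here. β=8, B=30.1. -28/2·(1 − cos(π·0.2658)) = -4.6033 → s = 32.3967
radial distance = base radius + s = 33 + 32.3967 = 65.3967

65.3967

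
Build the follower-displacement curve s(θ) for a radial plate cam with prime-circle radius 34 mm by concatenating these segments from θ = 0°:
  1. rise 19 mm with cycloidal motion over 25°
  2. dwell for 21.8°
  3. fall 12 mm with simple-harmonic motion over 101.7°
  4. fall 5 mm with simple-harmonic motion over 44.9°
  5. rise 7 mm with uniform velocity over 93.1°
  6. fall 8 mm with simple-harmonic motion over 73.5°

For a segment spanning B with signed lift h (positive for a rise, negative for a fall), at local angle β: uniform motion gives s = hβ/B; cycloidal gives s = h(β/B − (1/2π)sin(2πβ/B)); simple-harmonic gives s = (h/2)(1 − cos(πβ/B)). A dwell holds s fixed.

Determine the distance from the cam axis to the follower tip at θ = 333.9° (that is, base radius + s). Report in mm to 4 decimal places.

seg 1 [0°–25°] cycloidal, h=19: full span → s += 19 → s = 19.0000
seg 2 [25°–46.8°] dwell: s stays 19.0000
seg 3 [46.8°–148.5°] simple-harmonic, h=-12: full span → s += -12 → s = 7.0000
seg 4 [148.5°–193.4°] simple-harmonic, h=-5: full span → s += -5 → s = 2.0000
seg 5 [193.4°–286.5°] uniform, h=7: full span → s += 7 → s = 9.0000
seg 6 [286.5°–360°] simple-harmonic, h=-8: θ=333.9° here. β=47.4, B=73.5. -8/2·(1 − cos(π·0.6449)) = -5.7586 → s = 3.2414
radial distance = base radius + s = 34 + 3.2414 = 37.2414

37.2414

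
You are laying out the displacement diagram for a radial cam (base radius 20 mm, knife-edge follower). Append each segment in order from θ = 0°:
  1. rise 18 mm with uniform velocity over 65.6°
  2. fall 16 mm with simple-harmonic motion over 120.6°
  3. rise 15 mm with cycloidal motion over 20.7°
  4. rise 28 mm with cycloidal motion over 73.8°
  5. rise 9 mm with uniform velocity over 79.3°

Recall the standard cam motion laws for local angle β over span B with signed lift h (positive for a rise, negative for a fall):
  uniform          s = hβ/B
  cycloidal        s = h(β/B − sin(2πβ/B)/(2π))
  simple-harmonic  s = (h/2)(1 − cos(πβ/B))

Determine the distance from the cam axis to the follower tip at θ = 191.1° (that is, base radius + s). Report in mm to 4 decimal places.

seg 1 [0°–65.6°] uniform, h=18: full span → s += 18 → s = 18.0000
seg 2 [65.6°–186.2°] simple-harmonic, h=-16: full span → s += -16 → s = 2.0000
seg 3 [186.2°–206.9°] cycloidal, h=15: θ=191.1° here. β=4.9, B=20.7. 15·(0.2367 − sin(2π·0.2367)/(2π)) = 1.1717 → s = 3.1717
radial distance = base radius + s = 20 + 3.1717 = 23.1717

23.1717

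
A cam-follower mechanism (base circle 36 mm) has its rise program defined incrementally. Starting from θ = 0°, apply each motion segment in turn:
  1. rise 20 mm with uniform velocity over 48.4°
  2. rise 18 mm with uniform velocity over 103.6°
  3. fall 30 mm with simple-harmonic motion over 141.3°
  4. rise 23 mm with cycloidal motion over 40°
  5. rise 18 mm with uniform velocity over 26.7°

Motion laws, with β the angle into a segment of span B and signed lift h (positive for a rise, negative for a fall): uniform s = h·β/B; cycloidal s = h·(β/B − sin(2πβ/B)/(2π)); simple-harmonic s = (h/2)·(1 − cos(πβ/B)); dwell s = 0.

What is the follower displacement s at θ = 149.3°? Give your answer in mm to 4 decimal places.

seg 1 [0°–48.4°] uniform, h=20: full span → s += 20 → s = 20.0000
seg 2 [48.4°–152°] uniform, h=18: θ=149.3° here. β=100.9, B=103.6. 18·100.9/103.6 = 17.5309 → s = 37.5309

37.5309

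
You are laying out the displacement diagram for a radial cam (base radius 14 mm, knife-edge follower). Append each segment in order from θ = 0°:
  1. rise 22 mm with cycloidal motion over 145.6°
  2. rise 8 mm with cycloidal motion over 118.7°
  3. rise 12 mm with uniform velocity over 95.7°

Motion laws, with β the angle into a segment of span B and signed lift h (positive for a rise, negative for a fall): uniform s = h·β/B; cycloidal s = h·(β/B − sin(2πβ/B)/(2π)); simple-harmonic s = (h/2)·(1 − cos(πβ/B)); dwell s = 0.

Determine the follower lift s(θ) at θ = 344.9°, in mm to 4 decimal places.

seg 1 [0°–145.6°] cycloidal, h=22: full span → s += 22 → s = 22.0000
seg 2 [145.6°–264.3°] cycloidal, h=8: full span → s += 8 → s = 30.0000
seg 3 [264.3°–360°] uniform, h=12: θ=344.9° here. β=80.6, B=95.7. 12·80.6/95.7 = 10.1066 → s = 40.1066

40.1066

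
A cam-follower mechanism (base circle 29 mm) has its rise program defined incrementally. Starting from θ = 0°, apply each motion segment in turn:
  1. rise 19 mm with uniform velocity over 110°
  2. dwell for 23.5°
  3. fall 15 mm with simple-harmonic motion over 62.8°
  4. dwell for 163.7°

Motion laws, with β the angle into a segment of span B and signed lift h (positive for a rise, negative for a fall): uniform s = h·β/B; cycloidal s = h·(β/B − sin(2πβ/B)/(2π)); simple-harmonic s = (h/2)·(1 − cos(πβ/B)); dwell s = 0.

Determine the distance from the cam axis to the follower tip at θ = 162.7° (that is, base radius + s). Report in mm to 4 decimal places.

seg 1 [0°–110°] uniform, h=19: full span → s += 19 → s = 19.0000
seg 2 [110°–133.5°] dwell: s stays 19.0000
seg 3 [133.5°–196.3°] simple-harmonic, h=-15: θ=162.7° here. β=29.2, B=62.8. -15/2·(1 − cos(π·0.4650)) = -6.6762 → s = 12.3238
radial distance = base radius + s = 29 + 12.3238 = 41.3238

41.3238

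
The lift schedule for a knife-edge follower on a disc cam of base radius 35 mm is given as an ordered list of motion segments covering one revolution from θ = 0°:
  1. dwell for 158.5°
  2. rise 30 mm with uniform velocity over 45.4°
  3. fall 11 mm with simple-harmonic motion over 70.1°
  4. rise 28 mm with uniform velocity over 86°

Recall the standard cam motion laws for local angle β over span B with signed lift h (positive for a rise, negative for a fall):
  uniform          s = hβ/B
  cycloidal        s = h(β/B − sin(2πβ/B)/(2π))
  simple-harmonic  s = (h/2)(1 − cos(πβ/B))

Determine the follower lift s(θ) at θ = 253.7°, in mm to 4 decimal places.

seg 1 [0°–158.5°] dwell: s stays 0.0000
seg 2 [158.5°–203.9°] uniform, h=30: full span → s += 30 → s = 30.0000
seg 3 [203.9°–274°] simple-harmonic, h=-11: θ=253.7° here. β=49.8, B=70.1. -11/2·(1 − cos(π·0.7104)) = -8.8766 → s = 21.1234

21.1234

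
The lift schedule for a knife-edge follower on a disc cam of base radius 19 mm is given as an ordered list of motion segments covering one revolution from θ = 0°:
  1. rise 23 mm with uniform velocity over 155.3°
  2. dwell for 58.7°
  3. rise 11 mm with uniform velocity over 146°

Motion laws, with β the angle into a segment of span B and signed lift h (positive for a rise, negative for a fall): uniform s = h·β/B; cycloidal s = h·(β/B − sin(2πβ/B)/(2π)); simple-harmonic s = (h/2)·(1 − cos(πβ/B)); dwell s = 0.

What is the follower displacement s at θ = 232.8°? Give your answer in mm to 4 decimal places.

seg 1 [0°–155.3°] uniform, h=23: full span → s += 23 → s = 23.0000
seg 2 [155.3°–214°] dwell: s stays 23.0000
seg 3 [214°–360°] uniform, h=11: θ=232.8° here. β=18.8, B=146. 11·18.8/146 = 1.4164 → s = 24.4164

24.4164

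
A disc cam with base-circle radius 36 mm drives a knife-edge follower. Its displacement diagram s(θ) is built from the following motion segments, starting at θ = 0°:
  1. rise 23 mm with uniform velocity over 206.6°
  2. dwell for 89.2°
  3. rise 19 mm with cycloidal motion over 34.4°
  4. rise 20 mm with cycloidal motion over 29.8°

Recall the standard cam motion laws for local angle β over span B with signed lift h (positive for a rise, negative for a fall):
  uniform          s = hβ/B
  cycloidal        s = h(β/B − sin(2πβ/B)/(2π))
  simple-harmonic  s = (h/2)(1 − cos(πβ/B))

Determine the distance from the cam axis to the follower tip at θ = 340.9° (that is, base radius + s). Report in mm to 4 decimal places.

seg 1 [0°–206.6°] uniform, h=23: full span → s += 23 → s = 23.0000
seg 2 [206.6°–295.8°] dwell: s stays 23.0000
seg 3 [295.8°–330.2°] cycloidal, h=19: full span → s += 19 → s = 42.0000
seg 4 [330.2°–360°] cycloidal, h=20: θ=340.9° here. β=10.7, B=29.8. 20·(0.3591 − sin(2π·0.3591)/(2π)) = 4.7167 → s = 46.7167
radial distance = base radius + s = 36 + 46.7167 = 82.7167

82.7167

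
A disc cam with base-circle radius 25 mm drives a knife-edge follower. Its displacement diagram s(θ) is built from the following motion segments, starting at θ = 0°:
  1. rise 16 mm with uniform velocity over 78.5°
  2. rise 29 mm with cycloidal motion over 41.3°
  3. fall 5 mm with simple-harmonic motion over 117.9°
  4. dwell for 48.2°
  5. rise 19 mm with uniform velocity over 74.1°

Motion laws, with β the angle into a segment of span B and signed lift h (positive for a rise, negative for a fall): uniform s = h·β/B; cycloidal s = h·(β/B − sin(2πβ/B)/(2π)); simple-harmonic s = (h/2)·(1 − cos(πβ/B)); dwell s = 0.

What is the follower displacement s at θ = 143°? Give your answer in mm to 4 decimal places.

seg 1 [0°–78.5°] uniform, h=16: full span → s += 16 → s = 16.0000
seg 2 [78.5°–119.8°] cycloidal, h=29: full span → s += 29 → s = 45.0000
seg 3 [119.8°–237.7°] simple-harmonic, h=-5: θ=143° here. β=23.2, B=117.9. -5/2·(1 − cos(π·0.1968)) = -0.4627 → s = 44.5373

44.5373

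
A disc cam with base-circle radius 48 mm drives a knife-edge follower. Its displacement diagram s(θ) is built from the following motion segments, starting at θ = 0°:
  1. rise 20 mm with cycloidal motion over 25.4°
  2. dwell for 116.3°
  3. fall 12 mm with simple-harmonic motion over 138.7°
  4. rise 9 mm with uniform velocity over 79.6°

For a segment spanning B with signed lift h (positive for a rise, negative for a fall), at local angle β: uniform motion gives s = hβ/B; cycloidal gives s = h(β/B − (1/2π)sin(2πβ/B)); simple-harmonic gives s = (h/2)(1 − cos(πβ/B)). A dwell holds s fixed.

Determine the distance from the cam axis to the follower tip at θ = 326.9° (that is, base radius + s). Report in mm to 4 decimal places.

seg 1 [0°–25.4°] cycloidal, h=20: full span → s += 20 → s = 20.0000
seg 2 [25.4°–141.7°] dwell: s stays 20.0000
seg 3 [141.7°–280.4°] simple-harmonic, h=-12: full span → s += -12 → s = 8.0000
seg 4 [280.4°–360°] uniform, h=9: θ=326.9° here. β=46.5, B=79.6. 9·46.5/79.6 = 5.2575 → s = 13.2575
radial distance = base radius + s = 48 + 13.2575 = 61.2575

61.2575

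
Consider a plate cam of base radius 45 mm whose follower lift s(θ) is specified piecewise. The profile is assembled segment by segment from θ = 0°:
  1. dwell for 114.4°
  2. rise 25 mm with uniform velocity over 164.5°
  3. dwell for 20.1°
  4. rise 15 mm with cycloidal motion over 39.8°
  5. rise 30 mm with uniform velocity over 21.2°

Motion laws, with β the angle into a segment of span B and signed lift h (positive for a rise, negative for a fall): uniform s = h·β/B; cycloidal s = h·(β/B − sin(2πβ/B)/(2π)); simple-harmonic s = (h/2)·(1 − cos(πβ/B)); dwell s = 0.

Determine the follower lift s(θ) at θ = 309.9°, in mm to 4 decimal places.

seg 1 [0°–114.4°] dwell: s stays 0.0000
seg 2 [114.4°–278.9°] uniform, h=25: full span → s += 25 → s = 25.0000
seg 3 [278.9°–299°] dwell: s stays 25.0000
seg 4 [299°–338.8°] cycloidal, h=15: θ=309.9° here. β=10.9, B=39.8. 15·(0.2739 − sin(2π·0.2739)/(2π)) = 1.7475 → s = 26.7475

26.7475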